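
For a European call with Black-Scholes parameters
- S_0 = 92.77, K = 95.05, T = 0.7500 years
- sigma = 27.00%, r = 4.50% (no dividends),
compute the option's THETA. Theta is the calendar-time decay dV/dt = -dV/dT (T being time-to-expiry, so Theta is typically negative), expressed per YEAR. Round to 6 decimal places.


Answer: Theta = -7.639943

Derivation:
d1 = 0.1574145198; d2 = -0.0764123392
phi(d1) = 0.3940300125; exp(-qT) = 1.0000000000; exp(-rT) = 0.9668131777
Theta = -S*exp(-qT)*phi(d1)*sigma/(2*sqrt(T)) - r*K*exp(-rT)*N(d2) + q*S*exp(-qT)*N(d1)
N(d1) = 0.5625409145; N(d2) = 0.4695455265; sqrt(T) = 0.8660254038
Term 1 = -92.7700 * 1.0000000000 * 0.3940300125 * 0.2700 / (2 * 0.8660254038) = -5.6982302752
Term 2 = -0.0450 * 95.0500 * 0.9668131777 * 0.4695455265 = -1.9417123972
Term 3 = 0 (no dividend yield, q = 0)
Theta = -5.6982302752 + (-1.9417123972) + (0.0000000000) = -7.639943


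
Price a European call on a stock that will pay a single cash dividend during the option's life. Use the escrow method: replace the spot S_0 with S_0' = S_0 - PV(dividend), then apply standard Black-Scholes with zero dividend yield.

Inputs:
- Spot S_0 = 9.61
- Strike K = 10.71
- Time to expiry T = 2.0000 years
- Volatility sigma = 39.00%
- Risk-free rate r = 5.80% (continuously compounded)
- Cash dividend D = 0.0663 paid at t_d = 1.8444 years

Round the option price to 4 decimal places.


PV(D) = D * exp(-r * t_d) = 0.0663 * 0.89854796 = 0.05957373
S_0' = S_0 - PV(D) = 9.6100 - 0.05957373 = 9.55042627
d1 = (ln(S_0'/K) + (r + sigma^2/2)*T) / (sigma*sqrt(T)) = 0.27832431
d2 = d1 - sigma*sqrt(T) = -0.27321898
exp(-rT) = 0.89047522
N(d1) = 0.60961829; N(d2) = 0.39234245
C = S_0' * N(d1) - K * exp(-rT) * N(d2) = 9.55042627 * 0.60961829 - 10.7100 * 0.89047522 * 0.39234245 = 2.0803

Answer: Price = 2.0803


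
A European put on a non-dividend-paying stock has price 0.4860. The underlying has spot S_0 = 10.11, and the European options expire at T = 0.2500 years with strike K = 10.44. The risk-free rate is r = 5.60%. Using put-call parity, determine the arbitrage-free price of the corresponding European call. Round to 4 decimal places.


Put-call parity: C - P = S_0 * exp(-qT) - K * exp(-rT).
S_0 * exp(-qT) = 10.1100 * 1.00000000 = 10.11000000
K * exp(-rT) = 10.4400 * 0.98609754 = 10.29485836
C = P + S*exp(-qT) - K*exp(-rT)
C = 0.4860 + 10.11000000 - 10.29485836 = 0.3011

Answer: Call price = 0.3011


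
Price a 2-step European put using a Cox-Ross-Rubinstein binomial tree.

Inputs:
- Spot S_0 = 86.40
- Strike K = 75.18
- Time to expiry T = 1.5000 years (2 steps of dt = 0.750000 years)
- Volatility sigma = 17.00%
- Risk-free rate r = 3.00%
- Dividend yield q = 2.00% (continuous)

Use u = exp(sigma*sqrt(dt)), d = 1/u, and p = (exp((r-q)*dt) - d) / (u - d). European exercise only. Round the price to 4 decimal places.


dt = T/N = 0.750000
u = exp(sigma*sqrt(dt)) = 1.158614; d = 1/u = 0.863100
p = (exp((r-q)*dt) - d) / (u - d) = 0.488735
Discount per step: exp(-r*dt) = 0.977751
Stock lattice S(k, i) with i counting down-moves:
  k=0: S(0,0) = 86.4000
  k=1: S(1,0) = 100.1042; S(1,1) = 74.5719
  k=2: S(2,0) = 115.9822; S(2,1) = 86.4000; S(2,2) = 64.3630
Terminal payoffs V(N, i) = max(K - S_T, 0):
  V(2,0) = 0.000000; V(2,1) = 0.000000; V(2,2) = 10.816993
Backward induction: V(k, i) = exp(-r*dt) * [p * V(k+1, i) + (1-p) * V(k+1, i+1)].
  V(1,0) = exp(-r*dt) * [p*0.000000 + (1-p)*0.000000] = 0.000000
  V(1,1) = exp(-r*dt) * [p*0.000000 + (1-p)*10.816993] = 5.407304
  V(0,0) = exp(-r*dt) * [p*0.000000 + (1-p)*5.407304] = 2.703056

Answer: Price = V(0,0) = 2.7031


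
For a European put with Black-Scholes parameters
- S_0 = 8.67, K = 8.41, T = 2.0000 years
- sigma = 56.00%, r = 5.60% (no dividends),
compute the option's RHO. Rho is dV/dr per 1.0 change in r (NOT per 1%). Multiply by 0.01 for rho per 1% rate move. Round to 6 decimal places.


d1 = 0.5758466969; d2 = -0.2161128980
phi(d1) = 0.3379902458; exp(-qT) = 1.0000000000; exp(-rT) = 0.8940442575
N(-d2) = 0.5855501270
Rho = -K*T*exp(-rT)*N(-d2) = -8.4100 * 2.0000 * 0.8940442575 * 0.5855501270 = -8.805400

Answer: Rho = -8.805400


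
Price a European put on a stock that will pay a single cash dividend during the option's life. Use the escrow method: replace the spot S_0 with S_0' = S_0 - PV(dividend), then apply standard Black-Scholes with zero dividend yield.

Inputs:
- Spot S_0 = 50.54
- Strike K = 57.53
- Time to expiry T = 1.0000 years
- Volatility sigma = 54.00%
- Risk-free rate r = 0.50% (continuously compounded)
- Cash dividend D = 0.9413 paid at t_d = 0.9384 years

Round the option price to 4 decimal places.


Answer: Price = 15.5779

Derivation:
PV(D) = D * exp(-r * t_d) = 0.9413 * 0.99531899 = 0.93689377
S_0' = S_0 - PV(D) = 50.5400 - 0.93689377 = 49.60310623
d1 = (ln(S_0'/K) + (r + sigma^2/2)*T) / (sigma*sqrt(T)) = 0.00471649
d2 = d1 - sigma*sqrt(T) = -0.53528351
exp(-rT) = 0.99501248
N(-d1) = 0.49811840; N(-d2) = 0.70377309
P = K * exp(-rT) * N(-d2) - S_0' * N(-d1) = 57.5300 * 0.99501248 * 0.70377309 - 49.60310623 * 0.49811840 = 15.5779


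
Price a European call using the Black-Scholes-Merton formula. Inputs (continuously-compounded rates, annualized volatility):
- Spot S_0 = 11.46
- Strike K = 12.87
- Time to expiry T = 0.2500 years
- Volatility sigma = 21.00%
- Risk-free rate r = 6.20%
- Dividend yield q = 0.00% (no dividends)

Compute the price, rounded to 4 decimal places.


Answer: Price = 0.1141

Derivation:
d1 = (ln(S/K) + (r - q + 0.5*sigma^2) * T) / (sigma * sqrt(T)) = -0.90498867
d2 = d1 - sigma * sqrt(T) = -1.00998867
exp(-rT) = 0.98461951; exp(-qT) = 1.00000000
C = S_0 * exp(-qT) * N(d1) - K * exp(-rT) * N(d2)
N(d1) = 0.18273569; N(d2) = 0.15625036
C = 11.4600 * 1.00000000 * 0.18273569 - 12.8700 * 0.98461951 * 0.15625036 = 0.1141


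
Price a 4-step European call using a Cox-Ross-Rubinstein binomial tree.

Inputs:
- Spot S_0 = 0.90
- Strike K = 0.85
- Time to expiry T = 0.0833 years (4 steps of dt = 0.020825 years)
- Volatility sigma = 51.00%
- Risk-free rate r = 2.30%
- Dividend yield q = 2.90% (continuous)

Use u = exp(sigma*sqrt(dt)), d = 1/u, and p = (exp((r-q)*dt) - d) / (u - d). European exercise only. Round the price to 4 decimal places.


dt = T/N = 0.020825
u = exp(sigma*sqrt(dt)) = 1.076373; d = 1/u = 0.929046
p = (exp((r-q)*dt) - d) / (u - d) = 0.480761
Discount per step: exp(-r*dt) = 0.999521
Stock lattice S(k, i) with i counting down-moves:
  k=0: S(0,0) = 0.9000
  k=1: S(1,0) = 0.9687; S(1,1) = 0.8361
  k=2: S(2,0) = 1.0427; S(2,1) = 0.9000; S(2,2) = 0.7768
  k=3: S(3,0) = 1.1224; S(3,1) = 0.9687; S(3,2) = 0.8361; S(3,3) = 0.7217
  k=4: S(4,0) = 1.2081; S(4,1) = 1.0427; S(4,2) = 0.9000; S(4,3) = 0.7768; S(4,4) = 0.6705
Terminal payoffs V(N, i) = max(S_T - K, 0):
  V(4,0) = 0.358076; V(4,1) = 0.192722; V(4,2) = 0.050000; V(4,3) = 0.000000; V(4,4) = 0.000000
Backward induction: V(k, i) = exp(-r*dt) * [p * V(k+1, i) + (1-p) * V(k+1, i+1)].
  V(3,0) = exp(-r*dt) * [p*0.358076 + (1-p)*0.192722] = 0.272087
  V(3,1) = exp(-r*dt) * [p*0.192722 + (1-p)*0.050000] = 0.118558
  V(3,2) = exp(-r*dt) * [p*0.050000 + (1-p)*0.000000] = 0.024027
  V(3,3) = exp(-r*dt) * [p*0.000000 + (1-p)*0.000000] = 0.000000
  V(2,0) = exp(-r*dt) * [p*0.272087 + (1-p)*0.118558] = 0.192277
  V(2,1) = exp(-r*dt) * [p*0.118558 + (1-p)*0.024027] = 0.069440
  V(2,2) = exp(-r*dt) * [p*0.024027 + (1-p)*0.000000] = 0.011545
  V(1,0) = exp(-r*dt) * [p*0.192277 + (1-p)*0.069440] = 0.128434
  V(1,1) = exp(-r*dt) * [p*0.069440 + (1-p)*0.011545] = 0.039360
  V(0,0) = exp(-r*dt) * [p*0.128434 + (1-p)*0.039360] = 0.082144

Answer: Price = V(0,0) = 0.0821


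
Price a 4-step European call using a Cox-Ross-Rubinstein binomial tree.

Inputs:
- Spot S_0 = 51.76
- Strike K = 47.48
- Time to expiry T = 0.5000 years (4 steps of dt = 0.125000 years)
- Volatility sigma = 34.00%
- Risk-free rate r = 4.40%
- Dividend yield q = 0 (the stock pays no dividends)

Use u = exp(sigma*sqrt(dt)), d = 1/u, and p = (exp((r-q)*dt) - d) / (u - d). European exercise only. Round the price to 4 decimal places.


dt = T/N = 0.125000
u = exp(sigma*sqrt(dt)) = 1.127732; d = 1/u = 0.886736
p = (exp((r-q)*dt) - d) / (u - d) = 0.492869
Discount per step: exp(-r*dt) = 0.994515
Stock lattice S(k, i) with i counting down-moves:
  k=0: S(0,0) = 51.7600
  k=1: S(1,0) = 58.3714; S(1,1) = 45.8974
  k=2: S(2,0) = 65.8273; S(2,1) = 51.7600; S(2,2) = 40.6989
  k=3: S(3,0) = 74.2355; S(3,1) = 58.3714; S(3,2) = 45.8974; S(3,3) = 36.0892
  k=4: S(4,0) = 83.7177; S(4,1) = 65.8273; S(4,2) = 51.7600; S(4,3) = 40.6989; S(4,4) = 32.0016
Terminal payoffs V(N, i) = max(S_T - K, 0):
  V(4,0) = 36.237686; V(4,1) = 18.347255; V(4,2) = 4.280000; V(4,3) = 0.000000; V(4,4) = 0.000000
Backward induction: V(k, i) = exp(-r*dt) * [p * V(k+1, i) + (1-p) * V(k+1, i+1)].
  V(3,0) = exp(-r*dt) * [p*36.237686 + (1-p)*18.347255] = 27.015896
  V(3,1) = exp(-r*dt) * [p*18.347255 + (1-p)*4.280000] = 11.151809
  V(3,2) = exp(-r*dt) * [p*4.280000 + (1-p)*0.000000] = 2.097909
  V(3,3) = exp(-r*dt) * [p*0.000000 + (1-p)*0.000000] = 0.000000
  V(2,0) = exp(-r*dt) * [p*27.015896 + (1-p)*11.151809] = 18.866673
  V(2,1) = exp(-r*dt) * [p*11.151809 + (1-p)*2.097909] = 6.524313
  V(2,2) = exp(-r*dt) * [p*2.097909 + (1-p)*0.000000] = 1.028323
  V(1,0) = exp(-r*dt) * [p*18.866673 + (1-p)*6.524313] = 12.538328
  V(1,1) = exp(-r*dt) * [p*6.524313 + (1-p)*1.028323] = 3.716628
  V(0,0) = exp(-r*dt) * [p*12.538328 + (1-p)*3.716628] = 8.020336

Answer: Price = V(0,0) = 8.0203


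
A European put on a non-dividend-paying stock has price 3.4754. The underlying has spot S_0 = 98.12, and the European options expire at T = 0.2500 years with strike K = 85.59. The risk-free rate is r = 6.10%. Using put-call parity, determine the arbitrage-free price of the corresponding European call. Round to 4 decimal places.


Put-call parity: C - P = S_0 * exp(-qT) - K * exp(-rT).
S_0 * exp(-qT) = 98.1200 * 1.00000000 = 98.12000000
K * exp(-rT) = 85.5900 * 0.98486569 = 84.29465461
C = P + S*exp(-qT) - K*exp(-rT)
C = 3.4754 + 98.12000000 - 84.29465461 = 17.3007

Answer: Call price = 17.3007


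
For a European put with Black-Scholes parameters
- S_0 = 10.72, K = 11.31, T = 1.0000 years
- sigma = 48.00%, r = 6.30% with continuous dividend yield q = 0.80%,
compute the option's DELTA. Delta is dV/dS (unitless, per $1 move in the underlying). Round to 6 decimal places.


Answer: Delta = -0.400796

Derivation:
d1 = 0.2429663865; d2 = -0.2370336135
phi(d1) = 0.3873390522; exp(-qT) = 0.9920319148; exp(-rT) = 0.9389434737
N(-d1) = 0.4040157185
Delta = -exp(-qT) * N(-d1) = -0.9920319148 * 0.4040157185 = -0.400796


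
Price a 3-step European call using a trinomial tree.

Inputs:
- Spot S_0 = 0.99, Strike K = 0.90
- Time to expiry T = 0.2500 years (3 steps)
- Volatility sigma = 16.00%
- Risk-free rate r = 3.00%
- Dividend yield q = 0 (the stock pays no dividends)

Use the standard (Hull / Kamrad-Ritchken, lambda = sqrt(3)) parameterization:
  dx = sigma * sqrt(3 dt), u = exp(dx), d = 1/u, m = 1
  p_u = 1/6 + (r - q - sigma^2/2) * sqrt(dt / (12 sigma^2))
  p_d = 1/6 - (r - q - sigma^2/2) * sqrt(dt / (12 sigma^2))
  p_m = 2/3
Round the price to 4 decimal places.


dt = T/N = 0.083333; dx = sigma*sqrt(3*dt) = 0.080000
u = exp(dx) = 1.083287; d = 1/u = 0.923116
p_u = 0.175625, p_m = 0.666667, p_d = 0.157708
Discount per step: exp(-r*dt) = 0.997503
Stock lattice S(k, j) with j the centered position index:
  k=0: S(0,+0) = 0.9900
  k=1: S(1,-1) = 0.9139; S(1,+0) = 0.9900; S(1,+1) = 1.0725
  k=2: S(2,-2) = 0.8436; S(2,-1) = 0.9139; S(2,+0) = 0.9900; S(2,+1) = 1.0725; S(2,+2) = 1.1618
  k=3: S(3,-3) = 0.7788; S(3,-2) = 0.8436; S(3,-1) = 0.9139; S(3,+0) = 0.9900; S(3,+1) = 1.0725; S(3,+2) = 1.1618; S(3,+3) = 1.2585
Terminal payoffs V(N, j) = max(S_T - K, 0):
  V(3,-3) = 0.000000; V(3,-2) = 0.000000; V(3,-1) = 0.013885; V(3,+0) = 0.090000; V(3,+1) = 0.172454; V(3,+2) = 0.261776; V(3,+3) = 0.358537
Backward induction: V(k, j) = exp(-r*dt) * [p_u * V(k+1, j+1) + p_m * V(k+1, j) + p_d * V(k+1, j-1)]
  V(2,-2) = exp(-r*dt) * [p_u*0.013885 + p_m*0.000000 + p_d*0.000000] = 0.002432
  V(2,-1) = exp(-r*dt) * [p_u*0.090000 + p_m*0.013885 + p_d*0.000000] = 0.025000
  V(2,+0) = exp(-r*dt) * [p_u*0.172454 + p_m*0.090000 + p_d*0.013885] = 0.092246
  V(2,+1) = exp(-r*dt) * [p_u*0.261776 + p_m*0.172454 + p_d*0.090000] = 0.174700
  V(2,+2) = exp(-r*dt) * [p_u*0.358537 + p_m*0.261776 + p_d*0.172454] = 0.264022
  V(1,-1) = exp(-r*dt) * [p_u*0.092246 + p_m*0.025000 + p_d*0.002432] = 0.033168
  V(1,+0) = exp(-r*dt) * [p_u*0.174700 + p_m*0.092246 + p_d*0.025000] = 0.095882
  V(1,+1) = exp(-r*dt) * [p_u*0.264022 + p_m*0.174700 + p_d*0.092246] = 0.176941
  V(0,+0) = exp(-r*dt) * [p_u*0.176941 + p_m*0.095882 + p_d*0.033168] = 0.099977

Answer: Price = V(0,0) = 0.1000


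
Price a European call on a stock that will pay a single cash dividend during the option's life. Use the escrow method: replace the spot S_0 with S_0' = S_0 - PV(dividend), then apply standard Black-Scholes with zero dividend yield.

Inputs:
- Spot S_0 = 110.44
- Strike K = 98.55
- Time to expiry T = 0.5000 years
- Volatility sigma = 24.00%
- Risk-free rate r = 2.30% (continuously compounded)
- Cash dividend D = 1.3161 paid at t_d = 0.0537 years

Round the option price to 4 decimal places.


Answer: Price = 14.3336

Derivation:
PV(D) = D * exp(-r * t_d) = 1.3161 * 0.99876566 = 1.31447549
S_0' = S_0 - PV(D) = 110.4400 - 1.31447549 = 109.12552451
d1 = (ln(S_0'/K) + (r + sigma^2/2)*T) / (sigma*sqrt(T)) = 0.75327371
d2 = d1 - sigma*sqrt(T) = 0.58356808
exp(-rT) = 0.98856587
N(d1) = 0.77435727; N(d2) = 0.72024453
C = S_0' * N(d1) - K * exp(-rT) * N(d2) = 109.12552451 * 0.77435727 - 98.5500 * 0.98856587 * 0.72024453 = 14.3336


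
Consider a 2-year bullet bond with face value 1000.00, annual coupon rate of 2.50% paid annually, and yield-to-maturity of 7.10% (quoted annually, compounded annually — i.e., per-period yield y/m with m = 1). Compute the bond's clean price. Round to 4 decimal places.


Coupon per period c = face * coupon_rate / m = 25.000000
Periods per year m = 1; per-period yield y/m = 0.071000
Number of cashflows N = 2
Cashflows (t years, CF_t, discount factor 1/(1+y/m)^(m*t), PV):
  t = 1.0000: CF_t = 25.000000, DF = 0.933707, PV = 23.342670
  t = 2.0000: CF_t = 1025.000000, DF = 0.871808, PV = 893.603629
Price P = sum_t PV_t = 916.946299

Answer: Price = 916.9463


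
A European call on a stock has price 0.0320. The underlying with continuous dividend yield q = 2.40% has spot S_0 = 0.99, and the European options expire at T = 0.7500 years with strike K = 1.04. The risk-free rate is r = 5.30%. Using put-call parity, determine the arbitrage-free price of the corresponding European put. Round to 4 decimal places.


Answer: Put price = 0.0591

Derivation:
Put-call parity: C - P = S_0 * exp(-qT) - K * exp(-rT).
S_0 * exp(-qT) = 0.9900 * 0.98216103 = 0.97233942
K * exp(-rT) = 1.0400 * 0.96102967 = 0.99947085
P = C - S*exp(-qT) + K*exp(-rT)
P = 0.0320 - 0.97233942 + 0.99947085 = 0.0591


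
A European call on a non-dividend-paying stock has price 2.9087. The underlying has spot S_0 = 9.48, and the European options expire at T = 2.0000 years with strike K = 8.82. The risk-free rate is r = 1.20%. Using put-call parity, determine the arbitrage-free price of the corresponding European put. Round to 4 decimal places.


Put-call parity: C - P = S_0 * exp(-qT) - K * exp(-rT).
S_0 * exp(-qT) = 9.4800 * 1.00000000 = 9.48000000
K * exp(-rT) = 8.8200 * 0.97628571 = 8.61083996
P = C - S*exp(-qT) + K*exp(-rT)
P = 2.9087 - 9.48000000 + 8.61083996 = 2.0395

Answer: Put price = 2.0395


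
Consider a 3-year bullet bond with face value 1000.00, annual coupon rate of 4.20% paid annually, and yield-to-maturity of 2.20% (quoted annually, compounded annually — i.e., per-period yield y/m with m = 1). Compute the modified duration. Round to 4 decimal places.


Answer: Modified duration = 2.8222

Derivation:
Coupon per period c = face * coupon_rate / m = 42.000000
Periods per year m = 1; per-period yield y/m = 0.022000
Number of cashflows N = 3
Cashflows (t years, CF_t, discount factor 1/(1+y/m)^(m*t), PV):
  t = 1.0000: CF_t = 42.000000, DF = 0.978474, PV = 41.095890
  t = 2.0000: CF_t = 42.000000, DF = 0.957411, PV = 40.211243
  t = 3.0000: CF_t = 1042.000000, DF = 0.936801, PV = 976.146568
Price P = sum_t PV_t = 1057.453701
First compute Macaulay numerator sum_t t * PV_t:
  t * PV_t at t = 1.0000: 41.095890
  t * PV_t at t = 2.0000: 80.422486
  t * PV_t at t = 3.0000: 2928.439703
Macaulay duration D = 3049.958080 / 1057.453701 = 2.884247
Modified duration = D / (1 + y/m) = 2.884247 / (1 + 0.022000) = 2.822160


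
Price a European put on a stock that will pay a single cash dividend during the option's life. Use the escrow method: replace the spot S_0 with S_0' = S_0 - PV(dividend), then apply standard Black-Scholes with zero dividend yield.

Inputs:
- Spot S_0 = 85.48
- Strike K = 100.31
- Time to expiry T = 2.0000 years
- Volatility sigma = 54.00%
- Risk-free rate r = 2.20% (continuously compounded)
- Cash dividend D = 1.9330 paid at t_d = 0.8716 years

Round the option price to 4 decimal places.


PV(D) = D * exp(-r * t_d) = 1.9330 * 0.98100747 = 1.89628745
S_0' = S_0 - PV(D) = 85.4800 - 1.89628745 = 83.58371255
d1 = (ln(S_0'/K) + (r + sigma^2/2)*T) / (sigma*sqrt(T)) = 0.20058692
d2 = d1 - sigma*sqrt(T) = -0.56308840
exp(-rT) = 0.95695396
N(-d1) = 0.42051079; N(-d2) = 0.71331265
P = K * exp(-rT) * N(-d2) - S_0' * N(-d1) = 100.3100 * 0.95695396 * 0.71331265 - 83.58371255 * 0.42051079 = 33.3245

Answer: Price = 33.3245


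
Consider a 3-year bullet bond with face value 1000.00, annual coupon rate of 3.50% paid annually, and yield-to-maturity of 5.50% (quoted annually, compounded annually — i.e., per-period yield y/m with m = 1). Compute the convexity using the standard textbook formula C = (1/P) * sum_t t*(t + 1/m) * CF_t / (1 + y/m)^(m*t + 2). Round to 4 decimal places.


Answer: Convexity = 10.2872

Derivation:
Coupon per period c = face * coupon_rate / m = 35.000000
Periods per year m = 1; per-period yield y/m = 0.055000
Number of cashflows N = 3
Cashflows (t years, CF_t, discount factor 1/(1+y/m)^(m*t), PV):
  t = 1.0000: CF_t = 35.000000, DF = 0.947867, PV = 33.175355
  t = 2.0000: CF_t = 35.000000, DF = 0.898452, PV = 31.445835
  t = 3.0000: CF_t = 1035.000000, DF = 0.851614, PV = 881.420142
Price P = sum_t PV_t = 946.041332
Convexity numerator sum_t t*(t + 1/m) * CF_t / (1+y/m)^(m*t + 2):
  t = 1.0000: term = 59.612956
  t = 2.0000: term = 169.515516
  t = 3.0000: term = 9502.968675
Convexity = (1/P) * sum = 9732.097147 / 946.041332 = 10.287180


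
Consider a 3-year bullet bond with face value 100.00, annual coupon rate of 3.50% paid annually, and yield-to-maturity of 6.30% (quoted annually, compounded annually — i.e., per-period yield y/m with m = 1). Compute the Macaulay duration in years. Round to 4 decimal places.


Answer: Macaulay duration = 2.8954 years

Derivation:
Coupon per period c = face * coupon_rate / m = 3.500000
Periods per year m = 1; per-period yield y/m = 0.063000
Number of cashflows N = 3
Cashflows (t years, CF_t, discount factor 1/(1+y/m)^(m*t), PV):
  t = 1.0000: CF_t = 3.500000, DF = 0.940734, PV = 3.292568
  t = 2.0000: CF_t = 3.500000, DF = 0.884980, PV = 3.097430
  t = 3.0000: CF_t = 103.500000, DF = 0.832531, PV = 86.166917
Price P = sum_t PV_t = 92.556916
Macaulay numerator sum_t t * PV_t:
  t * PV_t at t = 1.0000: 3.292568
  t * PV_t at t = 2.0000: 6.194860
  t * PV_t at t = 3.0000: 258.500752
Macaulay duration D = (sum_t t * PV_t) / P = 267.988180 / 92.556916 = 2.895388


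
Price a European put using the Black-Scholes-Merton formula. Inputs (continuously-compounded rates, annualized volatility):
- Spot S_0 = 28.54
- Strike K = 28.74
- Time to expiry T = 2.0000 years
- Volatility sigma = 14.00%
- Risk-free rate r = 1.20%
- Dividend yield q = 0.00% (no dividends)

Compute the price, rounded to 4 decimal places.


Answer: Price = 1.9990

Derivation:
d1 = (ln(S/K) + (r - q + 0.5*sigma^2) * T) / (sigma * sqrt(T)) = 0.18494242
d2 = d1 - sigma * sqrt(T) = -0.01304748
exp(-rT) = 0.97628571; exp(-qT) = 1.00000000
P = K * exp(-rT) * N(-d2) - S_0 * exp(-qT) * N(-d1)
N(-d1) = 0.42663710; N(-d2) = 0.50520504
P = 28.7400 * 0.97628571 * 0.50520504 - 28.5400 * 1.00000000 * 0.42663710 = 1.9990


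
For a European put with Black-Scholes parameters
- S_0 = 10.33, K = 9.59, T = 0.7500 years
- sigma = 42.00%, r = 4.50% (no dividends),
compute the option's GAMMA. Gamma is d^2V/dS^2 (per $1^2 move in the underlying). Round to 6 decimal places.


Answer: Gamma = 0.094668

Derivation:
d1 = 0.4790121065; d2 = 0.1152814369
phi(d1) = 0.3557009845; exp(-qT) = 1.0000000000; exp(-rT) = 0.9668131777
Gamma = exp(-qT) * phi(d1) / (S * sigma * sqrt(T)) = 1.0000000000 * 0.3557009845 / (10.3300 * 0.4200 * 0.8660254038) = 0.094668


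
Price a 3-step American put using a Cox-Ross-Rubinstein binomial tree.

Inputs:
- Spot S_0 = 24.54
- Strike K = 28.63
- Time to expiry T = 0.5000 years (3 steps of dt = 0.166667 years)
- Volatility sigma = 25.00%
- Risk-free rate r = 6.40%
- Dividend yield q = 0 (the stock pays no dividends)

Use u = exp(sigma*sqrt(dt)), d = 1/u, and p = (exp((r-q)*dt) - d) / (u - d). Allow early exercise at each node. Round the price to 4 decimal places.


Answer: Price = V(0,0) = 4.2115

Derivation:
dt = T/N = 0.166667
u = exp(sigma*sqrt(dt)) = 1.107452; d = 1/u = 0.902974
p = (exp((r-q)*dt) - d) / (u - d) = 0.526951
Discount per step: exp(-r*dt) = 0.989390
Stock lattice S(k, i) with i counting down-moves:
  k=0: S(0,0) = 24.5400
  k=1: S(1,0) = 27.1769; S(1,1) = 22.1590
  k=2: S(2,0) = 30.0971; S(2,1) = 24.5400; S(2,2) = 20.0090
  k=3: S(3,0) = 33.3311; S(3,1) = 27.1769; S(3,2) = 22.1590; S(3,3) = 18.0676
Terminal payoffs V(N, i) = max(K - S_T, 0):
  V(3,0) = 0.000000; V(3,1) = 1.453123; V(3,2) = 6.471030; V(3,3) = 10.562437
Backward induction: V(k, i) = exp(-r*dt) * [p * V(k+1, i) + (1-p) * V(k+1, i+1)]; then take max(V_cont, immediate exercise) for American.
  V(2,0) = exp(-r*dt) * [p*0.000000 + (1-p)*1.453123] = 0.680105; exercise = 0.000000; V(2,0) = max -> 0.680105
  V(2,1) = exp(-r*dt) * [p*1.453123 + (1-p)*6.471030] = 3.786236; exercise = 4.090000; V(2,1) = max -> 4.090000
  V(2,2) = exp(-r*dt) * [p*6.471030 + (1-p)*10.562437] = 8.317274; exercise = 8.621038; V(2,2) = max -> 8.621038
  V(1,0) = exp(-r*dt) * [p*0.680105 + (1-p)*4.090000] = 2.268822; exercise = 1.453123; V(1,0) = max -> 2.268822
  V(1,1) = exp(-r*dt) * [p*4.090000 + (1-p)*8.621038] = 6.167267; exercise = 6.471030; V(1,1) = max -> 6.471030
  V(0,0) = exp(-r*dt) * [p*2.268822 + (1-p)*6.471030] = 4.211509; exercise = 4.090000; V(0,0) = max -> 4.211509


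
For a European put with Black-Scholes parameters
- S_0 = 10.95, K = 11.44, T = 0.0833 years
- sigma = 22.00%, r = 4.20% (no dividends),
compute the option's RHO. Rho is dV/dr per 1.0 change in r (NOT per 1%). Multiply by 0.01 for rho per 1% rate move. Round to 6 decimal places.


Answer: Rho = -0.709675

Derivation:
d1 = -0.6025918823; d2 = -0.6660877089
phi(d1) = 0.3327056807; exp(-qT) = 1.0000000000; exp(-rT) = 0.9965075130
N(-d2) = 0.7473224799
Rho = -K*T*exp(-rT)*N(-d2) = -11.4400 * 0.0833 * 0.9965075130 * 0.7473224799 = -0.709675


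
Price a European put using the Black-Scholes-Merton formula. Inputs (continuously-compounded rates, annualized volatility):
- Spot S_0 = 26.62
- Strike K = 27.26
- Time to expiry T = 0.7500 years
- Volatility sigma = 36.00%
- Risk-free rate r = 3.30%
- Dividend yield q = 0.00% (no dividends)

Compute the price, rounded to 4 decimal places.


d1 = (ln(S/K) + (r - q + 0.5*sigma^2) * T) / (sigma * sqrt(T)) = 0.15906765
d2 = d1 - sigma * sqrt(T) = -0.15270149
exp(-rT) = 0.97555377; exp(-qT) = 1.00000000
P = K * exp(-rT) * N(-d2) - S_0 * exp(-qT) * N(-d1)
N(-d1) = 0.43680779; N(-d2) = 0.56068316
P = 27.2600 * 0.97555377 * 0.56068316 - 26.6200 * 1.00000000 * 0.43680779 = 3.2828

Answer: Price = 3.2828


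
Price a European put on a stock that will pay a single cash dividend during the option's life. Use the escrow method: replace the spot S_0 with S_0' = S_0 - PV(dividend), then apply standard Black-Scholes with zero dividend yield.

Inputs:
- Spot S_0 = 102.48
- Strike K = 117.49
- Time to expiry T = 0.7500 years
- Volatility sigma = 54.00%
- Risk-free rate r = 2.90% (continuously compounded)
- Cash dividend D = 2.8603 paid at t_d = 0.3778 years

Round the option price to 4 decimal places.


PV(D) = D * exp(-r * t_d) = 2.8603 * 0.98910360 = 2.82913303
S_0' = S_0 - PV(D) = 102.4800 - 2.82913303 = 99.65086697
d1 = (ln(S_0'/K) + (r + sigma^2/2)*T) / (sigma*sqrt(T)) = -0.07180629
d2 = d1 - sigma*sqrt(T) = -0.53946000
exp(-rT) = 0.97848483
N(-d1) = 0.52862197; N(-d2) = 0.70521526
P = K * exp(-rT) * N(-d2) - S_0' * N(-d1) = 117.4900 * 0.97848483 * 0.70521526 - 99.65086697 * 0.52862197 = 28.3954

Answer: Price = 28.3954


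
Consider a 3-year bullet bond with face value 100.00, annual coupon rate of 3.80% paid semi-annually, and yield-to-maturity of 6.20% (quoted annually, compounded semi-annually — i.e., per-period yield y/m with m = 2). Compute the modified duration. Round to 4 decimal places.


Coupon per period c = face * coupon_rate / m = 1.900000
Periods per year m = 2; per-period yield y/m = 0.031000
Number of cashflows N = 6
Cashflows (t years, CF_t, discount factor 1/(1+y/m)^(m*t), PV):
  t = 0.5000: CF_t = 1.900000, DF = 0.969932, PV = 1.842871
  t = 1.0000: CF_t = 1.900000, DF = 0.940768, PV = 1.787460
  t = 1.5000: CF_t = 1.900000, DF = 0.912481, PV = 1.733715
  t = 2.0000: CF_t = 1.900000, DF = 0.885045, PV = 1.681585
  t = 2.5000: CF_t = 1.900000, DF = 0.858434, PV = 1.631024
  t = 3.0000: CF_t = 101.900000, DF = 0.832622, PV = 84.844206
Price P = sum_t PV_t = 93.520861
First compute Macaulay numerator sum_t t * PV_t:
  t * PV_t at t = 0.5000: 0.921435
  t * PV_t at t = 1.0000: 1.787460
  t * PV_t at t = 1.5000: 2.600572
  t * PV_t at t = 2.0000: 3.363171
  t * PV_t at t = 2.5000: 4.077559
  t * PV_t at t = 3.0000: 254.532619
Macaulay duration D = 267.282817 / 93.520861 = 2.858002
Modified duration = D / (1 + y/m) = 2.858002 / (1 + 0.031000) = 2.772068

Answer: Modified duration = 2.7721


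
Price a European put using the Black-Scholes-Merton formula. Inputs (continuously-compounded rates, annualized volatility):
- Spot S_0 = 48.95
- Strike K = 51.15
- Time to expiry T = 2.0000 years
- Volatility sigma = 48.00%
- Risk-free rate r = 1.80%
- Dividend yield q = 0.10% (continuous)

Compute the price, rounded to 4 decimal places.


Answer: Price = 13.2909

Derivation:
d1 = (ln(S/K) + (r - q + 0.5*sigma^2) * T) / (sigma * sqrt(T)) = 0.32473419
d2 = d1 - sigma * sqrt(T) = -0.35408832
exp(-rT) = 0.96464029; exp(-qT) = 0.99800200
P = K * exp(-rT) * N(-d2) - S_0 * exp(-qT) * N(-d1)
N(-d1) = 0.37269113; N(-d2) = 0.63836365
P = 51.1500 * 0.96464029 * 0.63836365 - 48.9500 * 0.99800200 * 0.37269113 = 13.2909


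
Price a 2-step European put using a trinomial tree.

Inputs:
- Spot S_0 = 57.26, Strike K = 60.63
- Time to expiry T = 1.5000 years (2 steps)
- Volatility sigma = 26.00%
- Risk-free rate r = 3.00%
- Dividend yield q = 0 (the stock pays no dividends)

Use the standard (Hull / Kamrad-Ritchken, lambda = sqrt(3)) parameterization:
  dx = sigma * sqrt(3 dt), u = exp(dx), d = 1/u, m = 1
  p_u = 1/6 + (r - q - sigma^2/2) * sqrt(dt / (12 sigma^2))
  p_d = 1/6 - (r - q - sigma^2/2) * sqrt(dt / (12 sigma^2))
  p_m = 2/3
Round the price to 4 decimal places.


Answer: Price = V(0,0) = 7.3105

Derivation:
dt = T/N = 0.750000; dx = sigma*sqrt(3*dt) = 0.390000
u = exp(dx) = 1.476981; d = 1/u = 0.677057
p_u = 0.163013, p_m = 0.666667, p_d = 0.170321
Discount per step: exp(-r*dt) = 0.977751
Stock lattice S(k, j) with j the centered position index:
  k=0: S(0,+0) = 57.2600
  k=1: S(1,-1) = 38.7683; S(1,+0) = 57.2600; S(1,+1) = 84.5719
  k=2: S(2,-2) = 26.2483; S(2,-1) = 38.7683; S(2,+0) = 57.2600; S(2,+1) = 84.5719; S(2,+2) = 124.9111
Terminal payoffs V(N, j) = max(K - S_T, 0):
  V(2,-2) = 34.381672; V(2,-1) = 21.861723; V(2,+0) = 3.370000; V(2,+1) = 0.000000; V(2,+2) = 0.000000
Backward induction: V(k, j) = exp(-r*dt) * [p_u * V(k+1, j+1) + p_m * V(k+1, j) + p_d * V(k+1, j-1)]
  V(1,-1) = exp(-r*dt) * [p_u*3.370000 + p_m*21.861723 + p_d*34.381672] = 20.512966
  V(1,+0) = exp(-r*dt) * [p_u*0.000000 + p_m*3.370000 + p_d*21.861723] = 5.837338
  V(1,+1) = exp(-r*dt) * [p_u*0.000000 + p_m*0.000000 + p_d*3.370000] = 0.561210
  V(0,+0) = exp(-r*dt) * [p_u*0.561210 + p_m*5.837338 + p_d*20.512966] = 7.310472


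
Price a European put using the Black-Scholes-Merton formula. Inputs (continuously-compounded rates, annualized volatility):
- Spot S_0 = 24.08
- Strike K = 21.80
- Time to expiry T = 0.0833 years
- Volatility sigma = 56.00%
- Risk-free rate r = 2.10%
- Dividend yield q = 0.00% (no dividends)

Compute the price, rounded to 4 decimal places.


d1 = (ln(S/K) + (r - q + 0.5*sigma^2) * T) / (sigma * sqrt(T)) = 0.70708038
d2 = d1 - sigma * sqrt(T) = 0.54545464
exp(-rT) = 0.99825223; exp(-qT) = 1.00000000
P = K * exp(-rT) * N(-d2) - S_0 * exp(-qT) * N(-d1)
N(-d1) = 0.23975826; N(-d2) = 0.29272043
P = 21.8000 * 0.99825223 * 0.29272043 - 24.0800 * 1.00000000 * 0.23975826 = 0.5968

Answer: Price = 0.5968


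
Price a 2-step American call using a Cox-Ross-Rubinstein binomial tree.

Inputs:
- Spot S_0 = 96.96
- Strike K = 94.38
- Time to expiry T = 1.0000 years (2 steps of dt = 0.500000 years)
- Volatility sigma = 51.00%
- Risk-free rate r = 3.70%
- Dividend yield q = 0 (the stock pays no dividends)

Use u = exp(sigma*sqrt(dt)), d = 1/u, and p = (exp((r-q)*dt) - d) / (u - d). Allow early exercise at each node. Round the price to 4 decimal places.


dt = T/N = 0.500000
u = exp(sigma*sqrt(dt)) = 1.434225; d = 1/u = 0.697241
p = (exp((r-q)*dt) - d) / (u - d) = 0.436144
Discount per step: exp(-r*dt) = 0.981670
Stock lattice S(k, i) with i counting down-moves:
  k=0: S(0,0) = 96.9600
  k=1: S(1,0) = 139.0624; S(1,1) = 67.6045
  k=2: S(2,0) = 199.4468; S(2,1) = 96.9600; S(2,2) = 47.1366
Terminal payoffs V(N, i) = max(S_T - K, 0):
  V(2,0) = 105.066781; V(2,1) = 2.580000; V(2,2) = 0.000000
Backward induction: V(k, i) = exp(-r*dt) * [p * V(k+1, i) + (1-p) * V(k+1, i+1)]; then take max(V_cont, immediate exercise) for American.
  V(1,0) = exp(-r*dt) * [p*105.066781 + (1-p)*2.580000] = 46.412410; exercise = 44.682432; V(1,0) = max -> 46.412410
  V(1,1) = exp(-r*dt) * [p*2.580000 + (1-p)*0.000000] = 1.104627; exercise = 0.000000; V(1,1) = max -> 1.104627
  V(0,0) = exp(-r*dt) * [p*46.412410 + (1-p)*1.104627] = 20.482900; exercise = 2.580000; V(0,0) = max -> 20.482900

Answer: Price = V(0,0) = 20.4829


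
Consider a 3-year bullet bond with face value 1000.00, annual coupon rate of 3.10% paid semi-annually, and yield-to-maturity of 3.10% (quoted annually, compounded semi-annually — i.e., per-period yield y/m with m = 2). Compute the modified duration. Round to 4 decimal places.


Answer: Modified duration = 2.8437

Derivation:
Coupon per period c = face * coupon_rate / m = 15.500000
Periods per year m = 2; per-period yield y/m = 0.015500
Number of cashflows N = 6
Cashflows (t years, CF_t, discount factor 1/(1+y/m)^(m*t), PV):
  t = 0.5000: CF_t = 15.500000, DF = 0.984737, PV = 15.263417
  t = 1.0000: CF_t = 15.500000, DF = 0.969706, PV = 15.030445
  t = 1.5000: CF_t = 15.500000, DF = 0.954905, PV = 14.801029
  t = 2.0000: CF_t = 15.500000, DF = 0.940330, PV = 14.575115
  t = 2.5000: CF_t = 15.500000, DF = 0.925977, PV = 14.352649
  t = 3.0000: CF_t = 1015.500000, DF = 0.911844, PV = 925.977345
Price P = sum_t PV_t = 1000.000000
First compute Macaulay numerator sum_t t * PV_t:
  t * PV_t at t = 0.5000: 7.631709
  t * PV_t at t = 1.0000: 15.030445
  t * PV_t at t = 1.5000: 22.201544
  t * PV_t at t = 2.0000: 29.150230
  t * PV_t at t = 2.5000: 35.881622
  t * PV_t at t = 3.0000: 2777.932035
Macaulay duration D = 2887.827584 / 1000.000000 = 2.887828
Modified duration = D / (1 + y/m) = 2.887828 / (1 + 0.015500) = 2.843749


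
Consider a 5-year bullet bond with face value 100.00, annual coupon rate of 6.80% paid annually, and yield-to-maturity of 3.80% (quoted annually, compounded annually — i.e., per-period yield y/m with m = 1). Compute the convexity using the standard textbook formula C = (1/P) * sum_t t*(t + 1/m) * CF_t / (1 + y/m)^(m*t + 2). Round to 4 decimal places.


Answer: Convexity = 23.7287

Derivation:
Coupon per period c = face * coupon_rate / m = 6.800000
Periods per year m = 1; per-period yield y/m = 0.038000
Number of cashflows N = 5
Cashflows (t years, CF_t, discount factor 1/(1+y/m)^(m*t), PV):
  t = 1.0000: CF_t = 6.800000, DF = 0.963391, PV = 6.551060
  t = 2.0000: CF_t = 6.800000, DF = 0.928122, PV = 6.311233
  t = 3.0000: CF_t = 6.800000, DF = 0.894145, PV = 6.080186
  t = 4.0000: CF_t = 6.800000, DF = 0.861411, PV = 5.857597
  t = 5.0000: CF_t = 106.800000, DF = 0.829876, PV = 88.630762
Price P = sum_t PV_t = 113.430838
Convexity numerator sum_t t*(t + 1/m) * CF_t / (1+y/m)^(m*t + 2):
  t = 1.0000: term = 12.160372
  t = 2.0000: term = 35.145583
  t = 3.0000: term = 67.717886
  t = 4.0000: term = 108.731352
  t = 5.0000: term = 2467.806097
Convexity = (1/P) * sum = 2691.561289 / 113.430838 = 23.728656


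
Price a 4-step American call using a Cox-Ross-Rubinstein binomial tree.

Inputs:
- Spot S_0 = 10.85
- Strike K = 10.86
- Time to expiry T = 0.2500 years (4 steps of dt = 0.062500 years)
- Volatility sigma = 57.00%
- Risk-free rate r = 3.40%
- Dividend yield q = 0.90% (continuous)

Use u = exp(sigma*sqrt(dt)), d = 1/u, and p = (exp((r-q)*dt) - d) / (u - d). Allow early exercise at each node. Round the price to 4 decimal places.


Answer: Price = V(0,0) = 1.1808

Derivation:
dt = T/N = 0.062500
u = exp(sigma*sqrt(dt)) = 1.153153; d = 1/u = 0.867188
p = (exp((r-q)*dt) - d) / (u - d) = 0.469903
Discount per step: exp(-r*dt) = 0.997877
Stock lattice S(k, i) with i counting down-moves:
  k=0: S(0,0) = 10.8500
  k=1: S(1,0) = 12.5117; S(1,1) = 9.4090
  k=2: S(2,0) = 14.4279; S(2,1) = 10.8500; S(2,2) = 8.1594
  k=3: S(3,0) = 16.6376; S(3,1) = 12.5117; S(3,2) = 9.4090; S(3,3) = 7.0757
  k=4: S(4,0) = 19.1857; S(4,1) = 14.4279; S(4,2) = 10.8500; S(4,3) = 8.1594; S(4,4) = 6.1360
Terminal payoffs V(N, i) = max(S_T - K, 0):
  V(4,0) = 8.325698; V(4,1) = 3.567918; V(4,2) = 0.000000; V(4,3) = 0.000000; V(4,4) = 0.000000
Backward induction: V(k, i) = exp(-r*dt) * [p * V(k+1, i) + (1-p) * V(k+1, i+1)]; then take max(V_cont, immediate exercise) for American.
  V(3,0) = exp(-r*dt) * [p*8.325698 + (1-p)*3.567918] = 5.791295; exercise = 5.777598; V(3,0) = max -> 5.791295
  V(3,1) = exp(-r*dt) * [p*3.567918 + (1-p)*0.000000] = 1.673018; exercise = 1.651711; V(3,1) = max -> 1.673018
  V(3,2) = exp(-r*dt) * [p*0.000000 + (1-p)*0.000000] = 0.000000; exercise = 0.000000; V(3,2) = max -> 0.000000
  V(3,3) = exp(-r*dt) * [p*0.000000 + (1-p)*0.000000] = 0.000000; exercise = 0.000000; V(3,3) = max -> 0.000000
  V(2,0) = exp(-r*dt) * [p*5.791295 + (1-p)*1.673018] = 3.600551; exercise = 3.567918; V(2,0) = max -> 3.600551
  V(2,1) = exp(-r*dt) * [p*1.673018 + (1-p)*0.000000] = 0.784488; exercise = 0.000000; V(2,1) = max -> 0.784488
  V(2,2) = exp(-r*dt) * [p*0.000000 + (1-p)*0.000000] = 0.000000; exercise = 0.000000; V(2,2) = max -> 0.000000
  V(1,0) = exp(-r*dt) * [p*3.600551 + (1-p)*0.784488] = 2.103291; exercise = 1.651711; V(1,0) = max -> 2.103291
  V(1,1) = exp(-r*dt) * [p*0.784488 + (1-p)*0.000000] = 0.367851; exercise = 0.000000; V(1,1) = max -> 0.367851
  V(0,0) = exp(-r*dt) * [p*2.103291 + (1-p)*0.367851] = 1.180828; exercise = 0.000000; V(0,0) = max -> 1.180828


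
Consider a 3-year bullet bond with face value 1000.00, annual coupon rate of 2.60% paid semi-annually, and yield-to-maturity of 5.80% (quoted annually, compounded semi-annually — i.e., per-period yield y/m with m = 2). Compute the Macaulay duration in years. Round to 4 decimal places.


Answer: Macaulay duration = 2.9000 years

Derivation:
Coupon per period c = face * coupon_rate / m = 13.000000
Periods per year m = 2; per-period yield y/m = 0.029000
Number of cashflows N = 6
Cashflows (t years, CF_t, discount factor 1/(1+y/m)^(m*t), PV):
  t = 0.5000: CF_t = 13.000000, DF = 0.971817, PV = 12.633625
  t = 1.0000: CF_t = 13.000000, DF = 0.944429, PV = 12.277575
  t = 1.5000: CF_t = 13.000000, DF = 0.917812, PV = 11.931560
  t = 2.0000: CF_t = 13.000000, DF = 0.891946, PV = 11.595296
  t = 2.5000: CF_t = 13.000000, DF = 0.866808, PV = 11.268510
  t = 3.0000: CF_t = 1013.000000, DF = 0.842379, PV = 853.330359
Price P = sum_t PV_t = 913.036925
Macaulay numerator sum_t t * PV_t:
  t * PV_t at t = 0.5000: 6.316812
  t * PV_t at t = 1.0000: 12.277575
  t * PV_t at t = 1.5000: 17.897340
  t * PV_t at t = 2.0000: 23.190593
  t * PV_t at t = 2.5000: 28.171274
  t * PV_t at t = 3.0000: 2559.991077
Macaulay duration D = (sum_t t * PV_t) / P = 2647.844671 / 913.036925 = 2.900041


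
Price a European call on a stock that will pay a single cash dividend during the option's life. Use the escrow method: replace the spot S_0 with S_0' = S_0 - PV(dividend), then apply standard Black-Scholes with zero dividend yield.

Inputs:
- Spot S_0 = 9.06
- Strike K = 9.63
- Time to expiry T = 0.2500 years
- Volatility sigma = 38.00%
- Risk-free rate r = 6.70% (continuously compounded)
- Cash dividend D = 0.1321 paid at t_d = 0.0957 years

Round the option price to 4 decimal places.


Answer: Price = 0.4586

Derivation:
PV(D) = D * exp(-r * t_d) = 0.1321 * 0.99360861 = 0.13125570
S_0' = S_0 - PV(D) = 9.0600 - 0.13125570 = 8.92874430
d1 = (ln(S_0'/K) + (r + sigma^2/2)*T) / (sigma*sqrt(T)) = -0.21477609
d2 = d1 - sigma*sqrt(T) = -0.40477609
exp(-rT) = 0.98338950
N(d1) = 0.41497095; N(d2) = 0.34282105
C = S_0' * N(d1) - K * exp(-rT) * N(d2) = 8.92874430 * 0.41497095 - 9.6300 * 0.98338950 * 0.34282105 = 0.4586


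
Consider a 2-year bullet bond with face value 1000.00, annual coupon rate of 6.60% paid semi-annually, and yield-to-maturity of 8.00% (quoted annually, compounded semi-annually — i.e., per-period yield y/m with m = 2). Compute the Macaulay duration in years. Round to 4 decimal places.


Coupon per period c = face * coupon_rate / m = 33.000000
Periods per year m = 2; per-period yield y/m = 0.040000
Number of cashflows N = 4
Cashflows (t years, CF_t, discount factor 1/(1+y/m)^(m*t), PV):
  t = 0.5000: CF_t = 33.000000, DF = 0.961538, PV = 31.730769
  t = 1.0000: CF_t = 33.000000, DF = 0.924556, PV = 30.510355
  t = 1.5000: CF_t = 33.000000, DF = 0.888996, PV = 29.336880
  t = 2.0000: CF_t = 1033.000000, DF = 0.854804, PV = 883.012729
Price P = sum_t PV_t = 974.590733
Macaulay numerator sum_t t * PV_t:
  t * PV_t at t = 0.5000: 15.865385
  t * PV_t at t = 1.0000: 30.510355
  t * PV_t at t = 1.5000: 44.005320
  t * PV_t at t = 2.0000: 1766.025459
Macaulay duration D = (sum_t t * PV_t) / P = 1856.406518 / 974.590733 = 1.904806

Answer: Macaulay duration = 1.9048 years


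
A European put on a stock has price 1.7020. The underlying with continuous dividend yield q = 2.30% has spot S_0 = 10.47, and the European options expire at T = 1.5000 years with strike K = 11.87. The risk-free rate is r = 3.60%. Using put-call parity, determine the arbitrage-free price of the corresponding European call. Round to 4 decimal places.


Answer: Call price = 0.5709

Derivation:
Put-call parity: C - P = S_0 * exp(-qT) - K * exp(-rT).
S_0 * exp(-qT) = 10.4700 * 0.96608834 = 10.11494492
K * exp(-rT) = 11.8700 * 0.94743211 = 11.24601910
C = P + S*exp(-qT) - K*exp(-rT)
C = 1.7020 + 10.11494492 - 11.24601910 = 0.5709


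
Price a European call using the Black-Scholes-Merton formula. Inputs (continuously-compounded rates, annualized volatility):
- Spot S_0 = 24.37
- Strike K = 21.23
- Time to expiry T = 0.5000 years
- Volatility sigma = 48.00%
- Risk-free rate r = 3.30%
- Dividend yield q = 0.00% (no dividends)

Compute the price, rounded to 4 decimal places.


d1 = (ln(S/K) + (r - q + 0.5*sigma^2) * T) / (sigma * sqrt(T)) = 0.62472175
d2 = d1 - sigma * sqrt(T) = 0.28531049
exp(-rT) = 0.98363538; exp(-qT) = 1.00000000
C = S_0 * exp(-qT) * N(d1) - K * exp(-rT) * N(d2)
N(d1) = 0.73392315; N(d2) = 0.61229686
C = 24.3700 * 1.00000000 * 0.73392315 - 21.2300 * 0.98363538 * 0.61229686 = 5.0994

Answer: Price = 5.0994


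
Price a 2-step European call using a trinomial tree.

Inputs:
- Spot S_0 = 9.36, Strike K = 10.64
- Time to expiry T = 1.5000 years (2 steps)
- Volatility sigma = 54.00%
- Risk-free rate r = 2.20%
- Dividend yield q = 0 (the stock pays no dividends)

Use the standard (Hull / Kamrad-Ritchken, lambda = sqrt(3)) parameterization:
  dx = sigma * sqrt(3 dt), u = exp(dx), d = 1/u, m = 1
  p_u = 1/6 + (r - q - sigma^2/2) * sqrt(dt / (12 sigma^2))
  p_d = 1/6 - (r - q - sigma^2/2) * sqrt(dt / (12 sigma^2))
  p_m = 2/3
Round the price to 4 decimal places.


Answer: Price = V(0,0) = 1.8913

Derivation:
dt = T/N = 0.750000; dx = sigma*sqrt(3*dt) = 0.810000
u = exp(dx) = 2.247908; d = 1/u = 0.444858
p_u = 0.109352, p_m = 0.666667, p_d = 0.223981
Discount per step: exp(-r*dt) = 0.983635
Stock lattice S(k, j) with j the centered position index:
  k=0: S(0,+0) = 9.3600
  k=1: S(1,-1) = 4.1639; S(1,+0) = 9.3600; S(1,+1) = 21.0404
  k=2: S(2,-2) = 1.8523; S(2,-1) = 4.1639; S(2,+0) = 9.3600; S(2,+1) = 21.0404; S(2,+2) = 47.2969
Terminal payoffs V(N, j) = max(S_T - K, 0):
  V(2,-2) = 0.000000; V(2,-1) = 0.000000; V(2,+0) = 0.000000; V(2,+1) = 10.400419; V(2,+2) = 36.656925
Backward induction: V(k, j) = exp(-r*dt) * [p_u * V(k+1, j+1) + p_m * V(k+1, j) + p_d * V(k+1, j-1)]
  V(1,-1) = exp(-r*dt) * [p_u*0.000000 + p_m*0.000000 + p_d*0.000000] = 0.000000
  V(1,+0) = exp(-r*dt) * [p_u*10.400419 + p_m*0.000000 + p_d*0.000000] = 1.118693
  V(1,+1) = exp(-r*dt) * [p_u*36.656925 + p_m*10.400419 + p_d*0.000000] = 10.763052
  V(0,+0) = exp(-r*dt) * [p_u*10.763052 + p_m*1.118693 + p_d*0.000000] = 1.891290
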